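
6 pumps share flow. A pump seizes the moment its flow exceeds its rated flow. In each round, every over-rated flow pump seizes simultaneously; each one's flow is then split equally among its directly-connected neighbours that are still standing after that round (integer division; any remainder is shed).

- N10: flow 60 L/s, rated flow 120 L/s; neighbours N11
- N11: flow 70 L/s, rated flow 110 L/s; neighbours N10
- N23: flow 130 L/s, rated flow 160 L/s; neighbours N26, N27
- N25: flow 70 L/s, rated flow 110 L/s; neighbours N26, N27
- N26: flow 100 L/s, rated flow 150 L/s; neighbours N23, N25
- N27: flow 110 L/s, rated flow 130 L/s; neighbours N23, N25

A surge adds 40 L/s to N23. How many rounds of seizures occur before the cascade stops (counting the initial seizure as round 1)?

Round 1 — N23 at 170 > 160. N23 seizes.
  N23 sheds 170 L/s to N26, N27: 85 each.
    N26: 100+85 = 185 > 150
    N27: 110+85 = 195 > 130
Round 2 — N26, N27 seize.
  N26 sheds 185 L/s to N25: 185 each.
    N25: 70+185 = 255 > 110
  N27 sheds 195 L/s to N25: 195 each.
    N25: 255+195 = 450 > 110
Round 3 — N25 seizes.
  N25 sheds 450 L/s: no online neighbours, lost.
No further seizures.

3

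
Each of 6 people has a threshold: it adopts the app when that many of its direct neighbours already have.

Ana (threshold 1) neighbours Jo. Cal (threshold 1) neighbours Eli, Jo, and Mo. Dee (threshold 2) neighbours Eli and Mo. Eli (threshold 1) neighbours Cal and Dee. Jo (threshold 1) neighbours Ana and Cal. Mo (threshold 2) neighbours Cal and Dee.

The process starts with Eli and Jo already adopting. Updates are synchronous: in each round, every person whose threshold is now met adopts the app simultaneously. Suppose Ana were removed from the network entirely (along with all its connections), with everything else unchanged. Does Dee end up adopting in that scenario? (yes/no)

no

With Ana removed:
Round 1 — Eli, Jo adopt the app (initial).
Round 2 — checking thresholds:
  Cal: 2 of 3 neighbours ≥ 1, adopts the app.
  Dee: 1 of 2 neighbours < 2, below threshold.
Round 3 — no new adoptions; cascade stops.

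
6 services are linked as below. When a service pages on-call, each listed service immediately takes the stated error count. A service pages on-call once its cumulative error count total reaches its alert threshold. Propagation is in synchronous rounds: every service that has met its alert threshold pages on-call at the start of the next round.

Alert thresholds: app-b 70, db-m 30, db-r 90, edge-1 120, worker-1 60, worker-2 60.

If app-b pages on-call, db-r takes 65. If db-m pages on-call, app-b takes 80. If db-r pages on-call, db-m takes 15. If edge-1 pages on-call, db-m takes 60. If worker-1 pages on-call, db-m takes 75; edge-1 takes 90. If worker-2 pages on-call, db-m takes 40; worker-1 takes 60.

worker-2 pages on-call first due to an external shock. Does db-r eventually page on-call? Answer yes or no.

no

Round 1 — worker-2 pages on-call (initial).
  db-m: +40 → 40 ≥ 30
  worker-1: +60 → 60 ≥ 60
Round 2 — db-m, worker-1 page on-call.
  app-b: +80 → 80 ≥ 70
  edge-1: +90 → 90 < 120
Round 3 — app-b pages on-call.
  db-r: +65 → 65 < 90
No further pages.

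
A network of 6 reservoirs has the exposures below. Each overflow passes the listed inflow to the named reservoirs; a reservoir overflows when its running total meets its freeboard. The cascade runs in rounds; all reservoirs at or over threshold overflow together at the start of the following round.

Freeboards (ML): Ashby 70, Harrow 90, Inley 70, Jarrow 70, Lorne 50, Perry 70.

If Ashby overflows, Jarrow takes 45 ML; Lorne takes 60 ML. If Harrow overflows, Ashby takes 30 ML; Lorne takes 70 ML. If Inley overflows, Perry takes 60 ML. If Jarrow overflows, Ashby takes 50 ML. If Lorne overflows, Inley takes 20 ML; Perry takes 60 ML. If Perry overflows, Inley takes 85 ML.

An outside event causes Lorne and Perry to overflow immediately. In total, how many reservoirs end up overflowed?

3

Round 1 — Lorne, Perry overflow (initial).
  Inley: +20+85 → 105 ≥ 70
Round 2 — Inley overflows.
No further overflows.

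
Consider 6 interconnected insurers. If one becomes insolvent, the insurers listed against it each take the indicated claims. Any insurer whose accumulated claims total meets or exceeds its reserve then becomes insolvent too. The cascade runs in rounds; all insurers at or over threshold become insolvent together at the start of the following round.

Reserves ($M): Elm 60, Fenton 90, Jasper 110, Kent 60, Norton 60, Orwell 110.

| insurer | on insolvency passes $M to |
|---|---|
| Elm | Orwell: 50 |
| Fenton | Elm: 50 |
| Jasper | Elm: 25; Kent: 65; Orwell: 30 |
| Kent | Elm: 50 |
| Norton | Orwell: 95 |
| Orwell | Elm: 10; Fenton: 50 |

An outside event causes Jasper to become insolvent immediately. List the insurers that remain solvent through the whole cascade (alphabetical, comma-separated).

Round 1 — Jasper becomes insolvent (initial).
  Elm: +25 → 25 < 60
  Kent: +65 → 65 ≥ 60
  Orwell: +30 → 30 < 110
Round 2 — Kent becomes insolvent.
  Elm: +50 → 75 ≥ 60
Round 3 — Elm becomes insolvent.
  Orwell: +50 → 80 < 110
No further insolvencies.

Fenton, Norton, Orwell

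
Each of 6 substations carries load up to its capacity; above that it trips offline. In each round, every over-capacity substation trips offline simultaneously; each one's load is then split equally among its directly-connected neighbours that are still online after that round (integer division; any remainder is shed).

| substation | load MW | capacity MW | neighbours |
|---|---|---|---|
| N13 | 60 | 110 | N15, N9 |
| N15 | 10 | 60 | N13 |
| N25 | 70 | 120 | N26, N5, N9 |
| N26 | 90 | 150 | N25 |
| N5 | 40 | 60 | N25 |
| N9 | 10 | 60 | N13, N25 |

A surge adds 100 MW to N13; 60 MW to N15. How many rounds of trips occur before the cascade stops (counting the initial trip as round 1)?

4

Round 1 — N13 at 160 > 110; N15 at 70 > 60. N13, N15 trip offline.
  N13 sheds 160 MW to N9: 160 each.
    N9: 10+160 = 170 > 60
  N15 sheds 70 MW: no online neighbours, lost.
Round 2 — N9 trips offline.
  N9 sheds 170 MW to N25: 170 each.
    N25: 70+170 = 240 > 120
Round 3 — N25 trips offline.
  N25 sheds 240 MW to N26, N5: 120 each.
    N26: 90+120 = 210 > 150
    N5: 40+120 = 160 > 60
Round 4 — N26, N5 trip offline.
  N26 sheds 210 MW: no online neighbours, lost.
  N5 sheds 160 MW: no online neighbours, lost.
No further trips.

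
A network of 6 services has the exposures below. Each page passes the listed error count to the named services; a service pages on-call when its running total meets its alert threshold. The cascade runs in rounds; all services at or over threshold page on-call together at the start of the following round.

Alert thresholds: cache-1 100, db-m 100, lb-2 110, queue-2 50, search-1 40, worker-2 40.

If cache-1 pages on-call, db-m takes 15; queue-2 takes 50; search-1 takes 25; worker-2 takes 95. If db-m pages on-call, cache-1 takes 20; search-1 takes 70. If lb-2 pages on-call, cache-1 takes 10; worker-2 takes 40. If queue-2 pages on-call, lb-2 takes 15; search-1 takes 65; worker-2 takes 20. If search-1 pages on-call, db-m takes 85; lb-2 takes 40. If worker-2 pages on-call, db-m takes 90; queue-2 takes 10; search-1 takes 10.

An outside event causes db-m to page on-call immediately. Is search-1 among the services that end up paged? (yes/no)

yes

Round 1 — db-m pages on-call (initial).
  cache-1: +20 → 20 < 100
  search-1: +70 → 70 ≥ 40
Round 2 — search-1 pages on-call.
  lb-2: +40 → 40 < 110
No further pages.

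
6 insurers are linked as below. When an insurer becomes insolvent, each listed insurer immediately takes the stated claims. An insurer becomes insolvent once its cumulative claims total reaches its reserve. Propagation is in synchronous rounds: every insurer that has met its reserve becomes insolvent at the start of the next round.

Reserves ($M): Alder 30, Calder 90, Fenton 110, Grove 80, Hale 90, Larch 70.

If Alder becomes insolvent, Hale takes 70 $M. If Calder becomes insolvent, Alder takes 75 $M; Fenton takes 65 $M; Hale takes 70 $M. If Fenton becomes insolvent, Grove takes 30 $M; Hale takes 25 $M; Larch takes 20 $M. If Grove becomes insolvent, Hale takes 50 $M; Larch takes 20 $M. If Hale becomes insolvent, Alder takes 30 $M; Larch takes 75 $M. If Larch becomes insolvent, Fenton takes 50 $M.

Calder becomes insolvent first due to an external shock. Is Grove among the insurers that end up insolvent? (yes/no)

no

Round 1 — Calder becomes insolvent (initial).
  Alder: +75 → 75 ≥ 30
  Fenton: +65 → 65 < 110
  Hale: +70 → 70 < 90
Round 2 — Alder becomes insolvent.
  Hale: +70 → 140 ≥ 90
Round 3 — Hale becomes insolvent.
  Larch: +75 → 75 ≥ 70
Round 4 — Larch becomes insolvent.
  Fenton: +50 → 115 ≥ 110
Round 5 — Fenton becomes insolvent.
  Grove: +30 → 30 < 80
No further insolvencies.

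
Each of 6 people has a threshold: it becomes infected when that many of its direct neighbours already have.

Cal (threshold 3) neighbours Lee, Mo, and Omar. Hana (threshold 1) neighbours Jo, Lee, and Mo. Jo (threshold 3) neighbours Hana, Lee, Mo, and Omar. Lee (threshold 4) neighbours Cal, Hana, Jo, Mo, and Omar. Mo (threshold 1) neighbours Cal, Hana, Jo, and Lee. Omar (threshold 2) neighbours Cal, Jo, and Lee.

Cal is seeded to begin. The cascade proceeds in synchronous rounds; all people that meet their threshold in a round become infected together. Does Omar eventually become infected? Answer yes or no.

no

Round 1 — Cal becomes infected (initial).
Round 2 — checking thresholds:
  Lee: 1 of 5 neighbours < 4, below threshold.
  Mo: 1 of 4 neighbours ≥ 1, becomes infected.
  Omar: 1 of 3 neighbours < 2, below threshold.
Round 3 — checking thresholds:
  Hana: 1 of 3 neighbours ≥ 1, becomes infected.
  Jo: 1 of 4 neighbours < 3, below threshold.
  Lee: 2 of 5 neighbours < 4, below threshold.
  Omar: 1 of 3 neighbours < 2, below threshold.
Round 4 — no new infections; cascade stops.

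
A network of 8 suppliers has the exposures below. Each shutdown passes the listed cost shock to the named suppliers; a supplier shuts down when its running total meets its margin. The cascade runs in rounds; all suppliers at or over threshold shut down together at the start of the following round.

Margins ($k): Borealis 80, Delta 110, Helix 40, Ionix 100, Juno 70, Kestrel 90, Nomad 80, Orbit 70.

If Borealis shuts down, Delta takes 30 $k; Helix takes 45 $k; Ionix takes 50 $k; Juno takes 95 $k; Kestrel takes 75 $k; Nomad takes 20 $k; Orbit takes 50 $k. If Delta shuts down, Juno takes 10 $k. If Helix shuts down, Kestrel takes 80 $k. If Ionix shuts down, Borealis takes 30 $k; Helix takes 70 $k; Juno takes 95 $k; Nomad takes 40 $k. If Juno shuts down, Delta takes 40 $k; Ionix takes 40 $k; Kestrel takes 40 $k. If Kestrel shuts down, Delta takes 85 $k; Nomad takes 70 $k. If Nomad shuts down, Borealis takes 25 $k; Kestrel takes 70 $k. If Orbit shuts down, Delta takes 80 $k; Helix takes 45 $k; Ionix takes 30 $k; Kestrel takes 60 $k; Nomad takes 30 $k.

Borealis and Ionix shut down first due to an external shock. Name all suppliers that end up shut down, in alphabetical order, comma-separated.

Borealis, Delta, Helix, Ionix, Juno, Kestrel, Nomad

Round 1 — Borealis, Ionix shut down (initial).
  Delta: +30 → 30 < 110
  Helix: +45+70 → 115 ≥ 40
  Juno: +95+95 → 190 ≥ 70
  Kestrel: +75 → 75 < 90
  Nomad: +20+40 → 60 < 80
  Orbit: +50 → 50 < 70
Round 2 — Helix, Juno shut down.
  Delta: +40 → 70 < 110
  Kestrel: +80+40 → 195 ≥ 90
Round 3 — Kestrel shuts down.
  Delta: +85 → 155 ≥ 110
  Nomad: +70 → 130 ≥ 80
Round 4 — Delta, Nomad shut down.
No further shutdowns.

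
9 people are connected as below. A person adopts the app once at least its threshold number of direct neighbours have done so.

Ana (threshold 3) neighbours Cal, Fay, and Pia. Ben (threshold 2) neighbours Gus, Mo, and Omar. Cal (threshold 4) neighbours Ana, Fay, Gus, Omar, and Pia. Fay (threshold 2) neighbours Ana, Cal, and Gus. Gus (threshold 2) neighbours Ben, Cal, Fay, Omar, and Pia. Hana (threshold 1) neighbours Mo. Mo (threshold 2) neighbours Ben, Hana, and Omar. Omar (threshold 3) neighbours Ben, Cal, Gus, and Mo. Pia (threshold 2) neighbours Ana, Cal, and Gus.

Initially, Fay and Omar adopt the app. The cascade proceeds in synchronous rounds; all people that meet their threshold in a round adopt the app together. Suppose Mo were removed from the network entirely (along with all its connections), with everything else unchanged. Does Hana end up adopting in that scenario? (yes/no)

no

With Mo removed:
Round 1 — Fay, Omar adopt the app (initial).
Round 2 — checking thresholds:
  Ana: 1 of 3 neighbours < 3, holds.
  Ben: 1 of 2 neighbours < 2, holds.
  Cal: 2 of 5 neighbours < 4, holds.
  Gus: 2 of 5 neighbours ≥ 2, adopts the app.
Round 3 — checking thresholds:
  Ana: 1 of 3 neighbours < 3, holds.
  Ben: 2 of 2 neighbours ≥ 2, adopts the app.
  Cal: 3 of 5 neighbours < 4, holds.
  Pia: 1 of 3 neighbours < 2, holds.
Round 4 — no new adoptions; cascade stops.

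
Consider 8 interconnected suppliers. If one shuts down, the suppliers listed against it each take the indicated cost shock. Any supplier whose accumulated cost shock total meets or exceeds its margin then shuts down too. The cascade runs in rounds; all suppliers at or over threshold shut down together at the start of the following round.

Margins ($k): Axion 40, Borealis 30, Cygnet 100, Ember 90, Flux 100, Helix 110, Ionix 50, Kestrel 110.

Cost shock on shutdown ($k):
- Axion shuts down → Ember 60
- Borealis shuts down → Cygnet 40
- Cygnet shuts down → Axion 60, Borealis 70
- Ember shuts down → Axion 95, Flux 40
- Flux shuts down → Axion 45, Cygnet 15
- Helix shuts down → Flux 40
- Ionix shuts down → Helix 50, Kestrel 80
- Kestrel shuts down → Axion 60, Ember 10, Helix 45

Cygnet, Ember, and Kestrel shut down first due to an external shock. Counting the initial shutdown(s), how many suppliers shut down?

5

Round 1 — Cygnet, Ember, Kestrel shut down (initial).
  Axion: +60+95+60 → 215 ≥ 40
  Borealis: +70 → 70 ≥ 30
  Flux: +40 → 40 < 100
  Helix: +45 → 45 < 110
Round 2 — Axion, Borealis shut down.
No further shutdowns.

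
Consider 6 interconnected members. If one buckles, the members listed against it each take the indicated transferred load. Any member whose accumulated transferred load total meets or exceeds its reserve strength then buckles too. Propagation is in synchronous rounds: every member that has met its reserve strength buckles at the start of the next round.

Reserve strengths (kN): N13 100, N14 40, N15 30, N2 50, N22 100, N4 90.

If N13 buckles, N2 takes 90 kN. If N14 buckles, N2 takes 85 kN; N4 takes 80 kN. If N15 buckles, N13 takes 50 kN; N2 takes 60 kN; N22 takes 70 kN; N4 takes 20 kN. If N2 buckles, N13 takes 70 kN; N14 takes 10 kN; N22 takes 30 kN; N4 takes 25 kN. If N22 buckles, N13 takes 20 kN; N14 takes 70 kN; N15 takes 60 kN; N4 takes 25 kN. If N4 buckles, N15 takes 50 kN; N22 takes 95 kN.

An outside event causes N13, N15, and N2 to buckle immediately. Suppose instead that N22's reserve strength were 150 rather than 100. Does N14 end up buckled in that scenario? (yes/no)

With N22's reserve strength at 150:
Round 1 — N13, N15, N2 buckle (initial).
  N14: +10 → 10 < 40
  N22: +70+30 → 100 < 150
  N4: +20+25 → 45 < 90
No further bucklings.

no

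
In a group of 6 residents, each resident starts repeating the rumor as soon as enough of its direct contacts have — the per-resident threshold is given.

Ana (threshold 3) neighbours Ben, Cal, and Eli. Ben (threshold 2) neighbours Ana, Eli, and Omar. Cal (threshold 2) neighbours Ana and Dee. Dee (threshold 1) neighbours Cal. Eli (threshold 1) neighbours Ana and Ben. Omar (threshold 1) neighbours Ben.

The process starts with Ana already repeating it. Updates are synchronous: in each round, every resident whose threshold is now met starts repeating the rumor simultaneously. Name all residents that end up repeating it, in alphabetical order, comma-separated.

Round 1 — Ana starts repeating the rumor (initial).
Round 2 — checking thresholds:
  Ben: 1 of 3 neighbours < 2, holds.
  Cal: 1 of 2 neighbours < 2, holds.
  Eli: 1 of 2 neighbours ≥ 1, starts repeating the rumor.
Round 3 — checking thresholds:
  Ben: 2 of 3 neighbours ≥ 2, starts repeating the rumor.
  Cal: 1 of 2 neighbours < 2, holds.
Round 4 — checking thresholds:
  Cal: 1 of 2 neighbours < 2, holds.
  Omar: 1 of 1 neighbours ≥ 1, starts repeating the rumor.
Round 5 — no new spreads; cascade stops.

Ana, Ben, Eli, Omar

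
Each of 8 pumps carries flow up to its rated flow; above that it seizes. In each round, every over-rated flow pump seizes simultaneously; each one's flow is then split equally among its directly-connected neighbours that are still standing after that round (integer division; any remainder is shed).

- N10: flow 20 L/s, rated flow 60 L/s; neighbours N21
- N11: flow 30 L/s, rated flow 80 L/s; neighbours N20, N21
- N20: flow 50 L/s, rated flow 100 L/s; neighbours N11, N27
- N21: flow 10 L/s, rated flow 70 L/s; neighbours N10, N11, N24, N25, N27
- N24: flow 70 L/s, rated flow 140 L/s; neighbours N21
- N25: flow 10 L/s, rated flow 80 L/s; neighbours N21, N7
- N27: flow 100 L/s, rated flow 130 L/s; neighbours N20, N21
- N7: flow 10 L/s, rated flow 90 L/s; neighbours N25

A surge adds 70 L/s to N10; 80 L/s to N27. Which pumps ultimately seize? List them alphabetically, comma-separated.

Round 1 — N10 at 90 > 60; N27 at 180 > 130. N10, N27 seize.
  N10 sheds 90 L/s to N21: 90 each.
    N21: 10+90 = 100 > 70
  N27 sheds 180 L/s to N20, N21: 90 each.
    N20: 50+90 = 140 > 100
    N21: 100+90 = 190 > 70
Round 2 — N20, N21 seize.
  N20 sheds 140 L/s to N11: 140 each.
    N11: 30+140 = 170 > 80
  N21 sheds 190 L/s to N11, N24, N25: 63 each (1 lost).
    N11: 170+63 = 233 > 80
    N24: 70+63 = 133 ≤ 140
    N25: 10+63 = 73 ≤ 80
Round 3 — N11 seizes.
  N11 sheds 233 L/s: no online neighbours, lost.
No further seizures.

N10, N11, N20, N21, N27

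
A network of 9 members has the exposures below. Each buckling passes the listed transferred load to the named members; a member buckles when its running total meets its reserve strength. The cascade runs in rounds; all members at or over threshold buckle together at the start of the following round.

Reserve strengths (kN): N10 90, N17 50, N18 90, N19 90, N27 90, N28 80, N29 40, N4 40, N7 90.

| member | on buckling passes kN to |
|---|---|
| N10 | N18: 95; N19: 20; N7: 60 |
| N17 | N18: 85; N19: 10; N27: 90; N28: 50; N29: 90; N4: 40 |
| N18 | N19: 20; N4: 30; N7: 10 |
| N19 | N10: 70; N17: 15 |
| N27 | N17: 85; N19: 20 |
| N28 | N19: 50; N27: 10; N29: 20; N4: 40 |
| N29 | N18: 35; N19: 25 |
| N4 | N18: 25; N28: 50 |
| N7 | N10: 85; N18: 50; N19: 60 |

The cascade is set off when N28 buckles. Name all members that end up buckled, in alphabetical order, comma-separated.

N28, N4

Round 1 — N28 buckles (initial).
  N19: +50 → 50 < 90
  N27: +10 → 10 < 90
  N29: +20 → 20 < 40
  N4: +40 → 40 ≥ 40
Round 2 — N4 buckles.
  N18: +25 → 25 < 90
No further bucklings.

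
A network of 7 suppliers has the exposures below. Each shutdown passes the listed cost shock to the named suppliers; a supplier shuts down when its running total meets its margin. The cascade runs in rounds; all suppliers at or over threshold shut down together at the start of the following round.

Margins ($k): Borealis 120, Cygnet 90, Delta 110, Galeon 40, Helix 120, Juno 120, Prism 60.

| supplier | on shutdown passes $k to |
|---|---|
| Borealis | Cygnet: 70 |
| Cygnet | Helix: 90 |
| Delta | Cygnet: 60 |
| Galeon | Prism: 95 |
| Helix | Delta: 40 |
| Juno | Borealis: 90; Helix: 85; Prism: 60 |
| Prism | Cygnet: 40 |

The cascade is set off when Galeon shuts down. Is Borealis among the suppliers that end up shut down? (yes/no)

Round 1 — Galeon shuts down (initial).
  Prism: +95 → 95 ≥ 60
Round 2 — Prism shuts down.
  Cygnet: +40 → 40 < 90
No further shutdowns.

no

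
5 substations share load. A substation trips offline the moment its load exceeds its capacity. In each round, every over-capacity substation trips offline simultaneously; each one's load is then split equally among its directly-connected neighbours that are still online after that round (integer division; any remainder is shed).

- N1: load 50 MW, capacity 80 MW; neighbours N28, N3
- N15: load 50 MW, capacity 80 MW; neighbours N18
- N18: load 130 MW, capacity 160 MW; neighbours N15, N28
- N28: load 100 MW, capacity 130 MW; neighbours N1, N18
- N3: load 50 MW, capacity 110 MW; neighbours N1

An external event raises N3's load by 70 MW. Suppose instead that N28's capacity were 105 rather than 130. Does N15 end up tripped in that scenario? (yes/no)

With N28's capacity at 105:
Round 1 — N3 at 120 > 110. N3 trips offline.
  N3 sheds 120 MW to N1: 120 each.
    N1: 50+120 = 170 > 80
Round 2 — N1 trips offline.
  N1 sheds 170 MW to N28: 170 each.
    N28: 100+170 = 270 > 105
Round 3 — N28 trips offline.
  N28 sheds 270 MW to N18: 270 each.
    N18: 130+270 = 400 > 160
Round 4 — N18 trips offline.
  N18 sheds 400 MW to N15: 400 each.
    N15: 50+400 = 450 > 80
Round 5 — N15 trips offline.
  N15 sheds 450 MW: no online neighbours, lost.
No further trips.

yes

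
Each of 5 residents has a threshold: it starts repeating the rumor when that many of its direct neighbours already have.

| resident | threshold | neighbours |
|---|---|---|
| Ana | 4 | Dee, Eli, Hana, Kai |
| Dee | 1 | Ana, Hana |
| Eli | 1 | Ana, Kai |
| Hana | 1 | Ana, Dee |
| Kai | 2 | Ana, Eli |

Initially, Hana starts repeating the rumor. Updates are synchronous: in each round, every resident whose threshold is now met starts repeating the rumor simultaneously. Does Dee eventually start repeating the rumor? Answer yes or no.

Round 1 — Hana starts repeating the rumor (initial).
Round 2 — checking thresholds:
  Ana: 1 of 4 neighbours < 4, not yet.
  Dee: 1 of 2 neighbours ≥ 1, starts repeating the rumor.
Round 3 — no new spreads; cascade stops.

yes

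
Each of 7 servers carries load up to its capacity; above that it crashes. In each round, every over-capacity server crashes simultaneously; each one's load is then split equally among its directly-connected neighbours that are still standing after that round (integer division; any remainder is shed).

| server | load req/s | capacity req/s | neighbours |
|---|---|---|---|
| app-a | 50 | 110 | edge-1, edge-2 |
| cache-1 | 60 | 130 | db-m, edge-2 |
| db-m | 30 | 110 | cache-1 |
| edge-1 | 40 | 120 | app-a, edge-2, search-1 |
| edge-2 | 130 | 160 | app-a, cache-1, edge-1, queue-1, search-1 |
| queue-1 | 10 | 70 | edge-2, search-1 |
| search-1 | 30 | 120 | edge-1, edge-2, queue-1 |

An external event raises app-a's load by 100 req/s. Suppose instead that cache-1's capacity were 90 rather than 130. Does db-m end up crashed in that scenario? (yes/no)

yes

With cache-1's capacity at 90:
Round 1 — app-a at 150 > 110. app-a crashes.
  app-a sheds 150 req/s to edge-1, edge-2: 75 each.
    edge-1: 40+75 = 115 ≤ 120
    edge-2: 130+75 = 205 > 160
Round 2 — edge-2 crashes.
  edge-2 sheds 205 req/s to cache-1, edge-1, queue-1, search-1: 51 each (1 lost).
    cache-1: 60+51 = 111 > 90
    edge-1: 115+51 = 166 > 120
    queue-1: 10+51 = 61 ≤ 70
    search-1: 30+51 = 81 ≤ 120
Round 3 — cache-1, edge-1 crash.
  cache-1 sheds 111 req/s to db-m: 111 each.
    db-m: 30+111 = 141 > 110
  edge-1 sheds 166 req/s to search-1: 166 each.
    search-1: 81+166 = 247 > 120
Round 4 — db-m, search-1 crash.
  db-m sheds 141 req/s: no online neighbours, lost.
  search-1 sheds 247 req/s to queue-1: 247 each.
    queue-1: 61+247 = 308 > 70
Round 5 — queue-1 crashes.
  queue-1 sheds 308 req/s: no online neighbours, lost.
No further crashes.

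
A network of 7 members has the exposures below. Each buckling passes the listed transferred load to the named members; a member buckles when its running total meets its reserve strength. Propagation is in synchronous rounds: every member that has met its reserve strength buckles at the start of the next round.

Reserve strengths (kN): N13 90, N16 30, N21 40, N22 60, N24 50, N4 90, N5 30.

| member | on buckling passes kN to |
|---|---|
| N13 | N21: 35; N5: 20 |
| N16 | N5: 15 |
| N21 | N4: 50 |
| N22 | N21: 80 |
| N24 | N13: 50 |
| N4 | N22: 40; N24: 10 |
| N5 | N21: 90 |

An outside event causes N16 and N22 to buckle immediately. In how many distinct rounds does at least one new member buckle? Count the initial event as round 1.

Round 1 — N16, N22 buckle (initial).
  N21: +80 → 80 ≥ 40
  N5: +15 → 15 < 30
Round 2 — N21 buckles.
  N4: +50 → 50 < 90
No further bucklings.

2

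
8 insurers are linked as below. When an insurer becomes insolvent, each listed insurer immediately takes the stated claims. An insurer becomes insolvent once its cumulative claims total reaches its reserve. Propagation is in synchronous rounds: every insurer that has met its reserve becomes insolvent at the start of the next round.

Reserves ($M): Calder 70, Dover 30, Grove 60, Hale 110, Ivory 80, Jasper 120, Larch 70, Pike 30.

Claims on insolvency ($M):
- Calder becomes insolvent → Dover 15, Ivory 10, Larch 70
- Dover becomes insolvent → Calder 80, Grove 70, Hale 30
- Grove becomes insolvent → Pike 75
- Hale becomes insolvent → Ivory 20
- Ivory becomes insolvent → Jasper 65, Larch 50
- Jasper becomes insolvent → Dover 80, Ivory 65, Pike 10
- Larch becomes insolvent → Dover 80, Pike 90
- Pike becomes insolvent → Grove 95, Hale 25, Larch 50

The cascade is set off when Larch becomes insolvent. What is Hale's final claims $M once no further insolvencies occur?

Round 1 — Larch becomes insolvent (initial).
  Dover: +80 → 80 ≥ 30
  Pike: +90 → 90 ≥ 30
Round 2 — Dover, Pike become insolvent.
  Calder: +80 → 80 ≥ 70
  Grove: +70+95 → 165 ≥ 60
  Hale: +30+25 → 55 < 110
Round 3 — Calder, Grove become insolvent.
  Ivory: +10 → 10 < 80
No further insolvencies.

55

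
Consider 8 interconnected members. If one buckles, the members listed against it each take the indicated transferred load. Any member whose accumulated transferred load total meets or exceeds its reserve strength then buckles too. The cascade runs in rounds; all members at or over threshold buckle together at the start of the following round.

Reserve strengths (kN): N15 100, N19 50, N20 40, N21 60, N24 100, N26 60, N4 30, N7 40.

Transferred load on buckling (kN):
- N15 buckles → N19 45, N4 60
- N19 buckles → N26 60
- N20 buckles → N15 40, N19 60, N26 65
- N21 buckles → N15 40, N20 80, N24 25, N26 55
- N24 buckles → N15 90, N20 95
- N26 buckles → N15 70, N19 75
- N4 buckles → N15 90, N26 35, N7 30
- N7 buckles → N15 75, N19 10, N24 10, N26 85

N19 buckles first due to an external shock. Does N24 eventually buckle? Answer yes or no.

Round 1 — N19 buckles (initial).
  N26: +60 → 60 ≥ 60
Round 2 — N26 buckles.
  N15: +70 → 70 < 100
No further bucklings.

no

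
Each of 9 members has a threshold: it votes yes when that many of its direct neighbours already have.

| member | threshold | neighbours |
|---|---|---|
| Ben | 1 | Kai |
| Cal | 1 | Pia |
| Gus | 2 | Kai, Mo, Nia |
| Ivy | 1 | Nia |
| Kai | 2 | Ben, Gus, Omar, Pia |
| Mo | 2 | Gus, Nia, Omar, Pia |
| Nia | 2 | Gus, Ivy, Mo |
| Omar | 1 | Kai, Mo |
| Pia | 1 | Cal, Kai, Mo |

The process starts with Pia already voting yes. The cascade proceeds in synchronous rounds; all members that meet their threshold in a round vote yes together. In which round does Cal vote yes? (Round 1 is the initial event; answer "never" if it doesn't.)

2

Round 1 — Pia votes yes (initial).
Round 2 — checking thresholds:
  Cal: 1 of 1 neighbours ≥ 1, votes yes.
  Kai: 1 of 4 neighbours < 2, holds.
  Mo: 1 of 4 neighbours < 2, holds.
Round 3 — no new yes votes; cascade stops.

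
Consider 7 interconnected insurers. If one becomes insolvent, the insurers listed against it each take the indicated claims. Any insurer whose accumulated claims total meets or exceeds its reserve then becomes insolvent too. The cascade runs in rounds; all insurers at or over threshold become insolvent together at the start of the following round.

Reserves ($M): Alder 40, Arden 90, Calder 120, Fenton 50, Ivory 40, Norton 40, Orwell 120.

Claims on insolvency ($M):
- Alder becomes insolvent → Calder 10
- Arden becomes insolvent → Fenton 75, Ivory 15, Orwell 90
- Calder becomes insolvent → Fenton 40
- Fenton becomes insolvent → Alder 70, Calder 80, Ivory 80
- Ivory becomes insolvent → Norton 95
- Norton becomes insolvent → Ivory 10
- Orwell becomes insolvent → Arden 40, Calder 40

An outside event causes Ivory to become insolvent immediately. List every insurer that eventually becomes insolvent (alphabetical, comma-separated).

Ivory, Norton

Round 1 — Ivory becomes insolvent (initial).
  Norton: +95 → 95 ≥ 40
Round 2 — Norton becomes insolvent.
No further insolvencies.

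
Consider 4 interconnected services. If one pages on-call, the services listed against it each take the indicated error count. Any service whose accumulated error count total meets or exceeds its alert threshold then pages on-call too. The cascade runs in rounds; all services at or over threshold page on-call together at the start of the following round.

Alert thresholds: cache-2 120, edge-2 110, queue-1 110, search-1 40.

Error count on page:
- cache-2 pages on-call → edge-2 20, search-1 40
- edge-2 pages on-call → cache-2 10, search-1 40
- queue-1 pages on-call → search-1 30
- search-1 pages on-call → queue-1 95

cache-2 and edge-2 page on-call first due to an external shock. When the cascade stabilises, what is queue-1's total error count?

Round 1 — cache-2, edge-2 page on-call (initial).
  search-1: +40+40 → 80 ≥ 40
Round 2 — search-1 pages on-call.
  queue-1: +95 → 95 < 110
No further pages.

95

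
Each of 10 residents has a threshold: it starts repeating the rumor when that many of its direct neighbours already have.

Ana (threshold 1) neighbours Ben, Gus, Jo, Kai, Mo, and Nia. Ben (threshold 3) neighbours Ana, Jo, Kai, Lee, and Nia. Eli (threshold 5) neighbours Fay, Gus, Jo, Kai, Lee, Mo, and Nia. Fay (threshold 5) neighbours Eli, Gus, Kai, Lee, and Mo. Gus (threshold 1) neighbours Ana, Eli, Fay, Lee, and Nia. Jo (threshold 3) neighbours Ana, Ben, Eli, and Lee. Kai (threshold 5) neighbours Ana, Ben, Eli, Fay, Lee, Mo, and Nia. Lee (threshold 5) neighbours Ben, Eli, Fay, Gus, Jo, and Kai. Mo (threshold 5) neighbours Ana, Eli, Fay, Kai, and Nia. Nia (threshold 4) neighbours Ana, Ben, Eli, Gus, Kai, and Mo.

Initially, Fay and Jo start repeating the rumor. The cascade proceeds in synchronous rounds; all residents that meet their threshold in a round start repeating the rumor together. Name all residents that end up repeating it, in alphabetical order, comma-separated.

Ana, Fay, Gus, Jo

Round 1 — Fay, Jo start repeating the rumor (initial).
Round 2 — checking thresholds:
  Ana: 1 of 6 neighbours ≥ 1, starts repeating the rumor.
  Ben: 1 of 5 neighbours < 3, not yet.
  Eli: 2 of 7 neighbours < 5, not yet.
  Gus: 1 of 5 neighbours ≥ 1, starts repeating the rumor.
  Kai: 1 of 7 neighbours < 5, not yet.
  Lee: 2 of 6 neighbours < 5, not yet.
  Mo: 1 of 5 neighbours < 5, not yet.
Round 3 — no new spreads; cascade stops.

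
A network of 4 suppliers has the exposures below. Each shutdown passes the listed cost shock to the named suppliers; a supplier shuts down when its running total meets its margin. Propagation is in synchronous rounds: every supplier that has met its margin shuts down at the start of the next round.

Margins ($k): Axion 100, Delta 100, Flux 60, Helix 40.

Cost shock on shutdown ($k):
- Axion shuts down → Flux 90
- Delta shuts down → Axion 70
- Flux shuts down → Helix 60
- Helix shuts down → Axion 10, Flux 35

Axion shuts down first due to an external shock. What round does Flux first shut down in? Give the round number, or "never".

Round 1 — Axion shuts down (initial).
  Flux: +90 → 90 ≥ 60
Round 2 — Flux shuts down.
  Helix: +60 → 60 ≥ 40
Round 3 — Helix shuts down.
No further shutdowns.

2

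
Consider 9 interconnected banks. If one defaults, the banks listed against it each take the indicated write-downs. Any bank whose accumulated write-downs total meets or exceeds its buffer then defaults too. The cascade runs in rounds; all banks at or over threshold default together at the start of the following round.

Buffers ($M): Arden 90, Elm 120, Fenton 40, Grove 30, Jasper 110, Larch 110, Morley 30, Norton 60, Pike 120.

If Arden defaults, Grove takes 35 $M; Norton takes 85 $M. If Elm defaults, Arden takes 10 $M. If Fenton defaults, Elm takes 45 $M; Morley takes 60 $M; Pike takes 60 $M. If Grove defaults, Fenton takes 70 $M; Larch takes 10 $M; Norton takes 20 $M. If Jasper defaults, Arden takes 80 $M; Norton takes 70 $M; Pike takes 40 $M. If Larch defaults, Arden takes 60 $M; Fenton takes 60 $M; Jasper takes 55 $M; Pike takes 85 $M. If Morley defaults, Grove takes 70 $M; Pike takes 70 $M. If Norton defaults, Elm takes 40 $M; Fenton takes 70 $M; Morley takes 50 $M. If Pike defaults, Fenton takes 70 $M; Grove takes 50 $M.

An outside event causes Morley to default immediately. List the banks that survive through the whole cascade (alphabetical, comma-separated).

Arden, Elm, Jasper, Larch, Norton

Round 1 — Morley defaults (initial).
  Grove: +70 → 70 ≥ 30
  Pike: +70 → 70 < 120
Round 2 — Grove defaults.
  Fenton: +70 → 70 ≥ 40
  Larch: +10 → 10 < 110
  Norton: +20 → 20 < 60
Round 3 — Fenton defaults.
  Elm: +45 → 45 < 120
  Pike: +60 → 130 ≥ 120
Round 4 — Pike defaults.
No further defaults.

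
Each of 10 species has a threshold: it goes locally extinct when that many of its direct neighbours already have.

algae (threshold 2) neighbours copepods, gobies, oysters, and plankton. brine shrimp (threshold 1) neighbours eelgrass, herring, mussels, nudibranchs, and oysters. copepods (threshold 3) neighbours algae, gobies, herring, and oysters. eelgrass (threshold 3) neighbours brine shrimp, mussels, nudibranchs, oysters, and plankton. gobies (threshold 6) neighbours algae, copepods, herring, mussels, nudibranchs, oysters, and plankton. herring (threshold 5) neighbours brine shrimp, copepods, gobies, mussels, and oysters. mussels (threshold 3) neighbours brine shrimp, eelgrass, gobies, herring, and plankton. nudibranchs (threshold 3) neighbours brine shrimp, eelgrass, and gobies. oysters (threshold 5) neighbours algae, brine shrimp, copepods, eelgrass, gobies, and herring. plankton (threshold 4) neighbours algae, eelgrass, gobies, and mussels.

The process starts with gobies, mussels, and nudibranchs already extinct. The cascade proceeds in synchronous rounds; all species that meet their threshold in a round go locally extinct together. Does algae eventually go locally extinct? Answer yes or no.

no

Round 1 — gobies, mussels, nudibranchs go locally extinct (initial).
Round 2 — checking thresholds:
  algae: 1 of 4 neighbours < 2, not yet.
  brine shrimp: 2 of 5 neighbours ≥ 1, goes locally extinct.
  copepods: 1 of 4 neighbours < 3, not yet.
  eelgrass: 2 of 5 neighbours < 3, not yet.
  herring: 2 of 5 neighbours < 5, not yet.
  oysters: 1 of 6 neighbours < 5, not yet.
  plankton: 2 of 4 neighbours < 4, not yet.
Round 3 — checking thresholds:
  algae: 1 of 4 neighbours < 2, not yet.
  copepods: 1 of 4 neighbours < 3, not yet.
  eelgrass: 3 of 5 neighbours ≥ 3, goes locally extinct.
  herring: 3 of 5 neighbours < 5, not yet.
  oysters: 2 of 6 neighbours < 5, not yet.
  plankton: 2 of 4 neighbours < 4, not yet.
Round 4 — no new extinctions; cascade stops.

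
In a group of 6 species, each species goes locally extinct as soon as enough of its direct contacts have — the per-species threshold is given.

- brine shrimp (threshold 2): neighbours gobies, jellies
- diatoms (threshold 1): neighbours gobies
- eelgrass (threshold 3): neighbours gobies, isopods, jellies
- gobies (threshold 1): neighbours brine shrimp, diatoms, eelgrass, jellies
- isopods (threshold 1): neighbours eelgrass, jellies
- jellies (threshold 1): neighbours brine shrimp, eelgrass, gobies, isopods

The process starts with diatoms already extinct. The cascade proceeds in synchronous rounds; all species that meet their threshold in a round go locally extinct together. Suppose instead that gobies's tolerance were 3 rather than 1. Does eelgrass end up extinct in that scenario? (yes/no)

With gobies's tolerance at 3:
Round 1 — diatoms goes locally extinct (initial).
Round 2 — no new extinctions; cascade stops.

no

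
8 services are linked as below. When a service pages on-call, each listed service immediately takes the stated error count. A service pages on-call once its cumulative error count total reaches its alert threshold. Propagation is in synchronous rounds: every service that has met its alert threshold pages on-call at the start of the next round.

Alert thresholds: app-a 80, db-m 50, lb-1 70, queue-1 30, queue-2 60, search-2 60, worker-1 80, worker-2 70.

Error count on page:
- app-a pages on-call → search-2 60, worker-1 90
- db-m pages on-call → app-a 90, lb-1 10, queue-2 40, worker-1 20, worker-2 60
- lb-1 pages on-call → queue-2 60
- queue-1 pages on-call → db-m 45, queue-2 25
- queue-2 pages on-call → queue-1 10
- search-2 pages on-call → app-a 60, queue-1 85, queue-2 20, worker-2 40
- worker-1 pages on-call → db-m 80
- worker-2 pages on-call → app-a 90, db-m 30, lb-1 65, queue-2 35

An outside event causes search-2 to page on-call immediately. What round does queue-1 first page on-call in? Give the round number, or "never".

Round 1 — search-2 pages on-call (initial).
  app-a: +60 → 60 < 80
  queue-1: +85 → 85 ≥ 30
  queue-2: +20 → 20 < 60
  worker-2: +40 → 40 < 70
Round 2 — queue-1 pages on-call.
  db-m: +45 → 45 < 50
  queue-2: +25 → 45 < 60
No further pages.

2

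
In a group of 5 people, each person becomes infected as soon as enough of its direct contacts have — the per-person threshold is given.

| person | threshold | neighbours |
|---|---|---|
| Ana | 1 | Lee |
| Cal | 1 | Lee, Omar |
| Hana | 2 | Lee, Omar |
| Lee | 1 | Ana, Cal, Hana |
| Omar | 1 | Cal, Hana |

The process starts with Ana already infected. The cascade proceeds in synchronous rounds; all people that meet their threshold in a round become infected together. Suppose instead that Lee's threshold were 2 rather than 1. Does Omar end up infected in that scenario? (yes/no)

no

With Lee's threshold at 2:
Round 1 — Ana becomes infected (initial).
Round 2 — no new infections; cascade stops.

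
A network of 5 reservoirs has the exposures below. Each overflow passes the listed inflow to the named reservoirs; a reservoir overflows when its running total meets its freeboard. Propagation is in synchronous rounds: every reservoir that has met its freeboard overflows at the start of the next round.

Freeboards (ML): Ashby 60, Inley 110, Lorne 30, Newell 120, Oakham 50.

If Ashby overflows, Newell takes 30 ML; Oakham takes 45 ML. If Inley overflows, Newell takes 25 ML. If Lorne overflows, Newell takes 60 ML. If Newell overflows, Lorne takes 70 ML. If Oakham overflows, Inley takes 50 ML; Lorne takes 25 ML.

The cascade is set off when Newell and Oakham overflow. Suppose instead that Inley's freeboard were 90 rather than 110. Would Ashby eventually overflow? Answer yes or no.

With Inley's freeboard at 90:
Round 1 — Newell, Oakham overflow (initial).
  Inley: +50 → 50 < 90
  Lorne: +70+25 → 95 ≥ 30
Round 2 — Lorne overflows.
No further overflows.

no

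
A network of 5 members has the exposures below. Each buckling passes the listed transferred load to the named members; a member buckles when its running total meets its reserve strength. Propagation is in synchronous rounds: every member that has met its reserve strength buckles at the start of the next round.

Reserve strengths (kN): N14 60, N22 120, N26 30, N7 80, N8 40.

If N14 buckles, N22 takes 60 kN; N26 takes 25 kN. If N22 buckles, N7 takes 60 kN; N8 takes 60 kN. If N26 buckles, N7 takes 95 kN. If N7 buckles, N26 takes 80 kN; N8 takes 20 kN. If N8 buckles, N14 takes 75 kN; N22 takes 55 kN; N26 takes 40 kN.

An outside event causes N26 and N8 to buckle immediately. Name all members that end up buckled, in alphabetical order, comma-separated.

Round 1 — N26, N8 buckle (initial).
  N14: +75 → 75 ≥ 60
  N22: +55 → 55 < 120
  N7: +95 → 95 ≥ 80
Round 2 — N14, N7 buckle.
  N22: +60 → 115 < 120
No further bucklings.

N14, N26, N7, N8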